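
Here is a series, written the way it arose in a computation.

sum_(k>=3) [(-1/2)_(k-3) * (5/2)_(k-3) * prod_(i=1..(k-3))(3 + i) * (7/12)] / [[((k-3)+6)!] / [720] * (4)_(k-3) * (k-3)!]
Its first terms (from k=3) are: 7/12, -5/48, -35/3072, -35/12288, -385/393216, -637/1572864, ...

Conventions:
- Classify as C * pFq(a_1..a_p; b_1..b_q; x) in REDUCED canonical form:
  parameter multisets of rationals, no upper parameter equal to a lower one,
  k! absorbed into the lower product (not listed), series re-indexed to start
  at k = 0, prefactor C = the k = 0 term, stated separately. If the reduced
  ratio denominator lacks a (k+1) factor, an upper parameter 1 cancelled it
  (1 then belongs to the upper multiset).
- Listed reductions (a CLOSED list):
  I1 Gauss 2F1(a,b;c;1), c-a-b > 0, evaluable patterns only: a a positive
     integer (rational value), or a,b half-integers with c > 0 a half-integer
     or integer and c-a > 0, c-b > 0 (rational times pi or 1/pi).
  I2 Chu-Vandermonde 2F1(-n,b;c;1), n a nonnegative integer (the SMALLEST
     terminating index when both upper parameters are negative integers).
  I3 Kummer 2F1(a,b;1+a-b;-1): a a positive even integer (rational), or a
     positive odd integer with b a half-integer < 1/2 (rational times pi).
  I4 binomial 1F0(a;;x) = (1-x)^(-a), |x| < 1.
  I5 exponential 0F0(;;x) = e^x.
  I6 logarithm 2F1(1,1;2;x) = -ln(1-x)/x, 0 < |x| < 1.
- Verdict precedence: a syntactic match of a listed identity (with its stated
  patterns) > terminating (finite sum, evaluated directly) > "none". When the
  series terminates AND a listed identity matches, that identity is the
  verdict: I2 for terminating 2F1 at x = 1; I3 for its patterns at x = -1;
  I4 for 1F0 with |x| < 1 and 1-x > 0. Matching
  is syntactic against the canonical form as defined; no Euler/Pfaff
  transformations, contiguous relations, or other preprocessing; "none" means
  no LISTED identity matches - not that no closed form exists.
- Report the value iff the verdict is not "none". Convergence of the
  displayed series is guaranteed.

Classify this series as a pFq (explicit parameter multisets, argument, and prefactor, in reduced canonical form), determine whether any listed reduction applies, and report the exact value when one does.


Key step: x = 1 and the denominator's factorial ratio (C = 7/12, x = 1) is a lower Pochhammer.
Adjacent-term ratio: r(k) = 1 * (k-1/2) (k+5/2) / [(k+7) (k+1)] ; factor over Q: parameters, x = 1, and C = 7/12.

Classification (C = 7/12): 2F1 with upper {-1/2, 5/2}, lower {7}, argument x = 1. Verdict: Gauss (I1, half-integer pattern) matches (x = 1; upper {-1/2, 5/2} half-integers, c = 7 in the evaluable pattern). Sum: (65536/45045) / pi.


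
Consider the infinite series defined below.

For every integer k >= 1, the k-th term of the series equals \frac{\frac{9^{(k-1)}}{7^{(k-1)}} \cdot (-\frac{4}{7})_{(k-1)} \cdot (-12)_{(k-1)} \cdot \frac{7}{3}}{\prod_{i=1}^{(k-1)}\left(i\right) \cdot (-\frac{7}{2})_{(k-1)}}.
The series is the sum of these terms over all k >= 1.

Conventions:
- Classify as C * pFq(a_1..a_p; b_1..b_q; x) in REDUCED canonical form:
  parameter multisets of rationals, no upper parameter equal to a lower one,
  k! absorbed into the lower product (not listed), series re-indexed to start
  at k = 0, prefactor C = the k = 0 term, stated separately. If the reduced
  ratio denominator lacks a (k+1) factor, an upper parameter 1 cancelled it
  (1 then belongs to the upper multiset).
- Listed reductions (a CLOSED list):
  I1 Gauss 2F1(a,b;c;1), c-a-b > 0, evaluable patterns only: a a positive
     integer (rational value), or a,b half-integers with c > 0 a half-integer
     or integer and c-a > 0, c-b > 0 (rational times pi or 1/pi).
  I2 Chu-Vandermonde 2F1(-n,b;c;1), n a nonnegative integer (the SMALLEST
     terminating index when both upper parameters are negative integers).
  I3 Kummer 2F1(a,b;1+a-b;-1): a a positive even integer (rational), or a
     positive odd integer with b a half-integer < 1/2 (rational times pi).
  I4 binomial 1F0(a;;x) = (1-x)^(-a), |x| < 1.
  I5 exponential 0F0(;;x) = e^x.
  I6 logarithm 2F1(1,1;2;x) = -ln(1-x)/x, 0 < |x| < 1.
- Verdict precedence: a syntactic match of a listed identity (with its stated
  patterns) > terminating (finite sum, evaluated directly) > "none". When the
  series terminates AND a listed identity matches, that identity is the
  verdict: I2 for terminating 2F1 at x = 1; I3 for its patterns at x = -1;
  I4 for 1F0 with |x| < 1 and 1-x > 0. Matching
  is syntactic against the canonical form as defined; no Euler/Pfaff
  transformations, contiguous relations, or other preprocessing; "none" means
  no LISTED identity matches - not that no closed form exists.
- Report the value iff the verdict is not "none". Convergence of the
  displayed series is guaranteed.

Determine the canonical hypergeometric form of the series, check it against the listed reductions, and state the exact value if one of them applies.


First insight: from the first term \frac{7}{3}: the product of the first k integers (C = 7/3) is k!.
Consecutive-term ratio: r(k) = \frac{9}{7} * (k-12) (k-\frac{4}{7}) / [(k-\frac{7}{2}) (k+1)] - poly over poly, x = \frac{9}{7} from leading terms; C = \frac{7}{3} at k = 0.

Canonical form: C = \frac{7}{3} times 2F1 with upper {-12, -\frac{4}{7}}, lower {-\frac{7}{2}}, x = \frac{9}{7}. Verdict: terminating. With -12 upstairs the series is a 13-term polynomial sum; evaluated term by term. Hence: -\frac{20281731405641180612107}{20116029294959473512105}.


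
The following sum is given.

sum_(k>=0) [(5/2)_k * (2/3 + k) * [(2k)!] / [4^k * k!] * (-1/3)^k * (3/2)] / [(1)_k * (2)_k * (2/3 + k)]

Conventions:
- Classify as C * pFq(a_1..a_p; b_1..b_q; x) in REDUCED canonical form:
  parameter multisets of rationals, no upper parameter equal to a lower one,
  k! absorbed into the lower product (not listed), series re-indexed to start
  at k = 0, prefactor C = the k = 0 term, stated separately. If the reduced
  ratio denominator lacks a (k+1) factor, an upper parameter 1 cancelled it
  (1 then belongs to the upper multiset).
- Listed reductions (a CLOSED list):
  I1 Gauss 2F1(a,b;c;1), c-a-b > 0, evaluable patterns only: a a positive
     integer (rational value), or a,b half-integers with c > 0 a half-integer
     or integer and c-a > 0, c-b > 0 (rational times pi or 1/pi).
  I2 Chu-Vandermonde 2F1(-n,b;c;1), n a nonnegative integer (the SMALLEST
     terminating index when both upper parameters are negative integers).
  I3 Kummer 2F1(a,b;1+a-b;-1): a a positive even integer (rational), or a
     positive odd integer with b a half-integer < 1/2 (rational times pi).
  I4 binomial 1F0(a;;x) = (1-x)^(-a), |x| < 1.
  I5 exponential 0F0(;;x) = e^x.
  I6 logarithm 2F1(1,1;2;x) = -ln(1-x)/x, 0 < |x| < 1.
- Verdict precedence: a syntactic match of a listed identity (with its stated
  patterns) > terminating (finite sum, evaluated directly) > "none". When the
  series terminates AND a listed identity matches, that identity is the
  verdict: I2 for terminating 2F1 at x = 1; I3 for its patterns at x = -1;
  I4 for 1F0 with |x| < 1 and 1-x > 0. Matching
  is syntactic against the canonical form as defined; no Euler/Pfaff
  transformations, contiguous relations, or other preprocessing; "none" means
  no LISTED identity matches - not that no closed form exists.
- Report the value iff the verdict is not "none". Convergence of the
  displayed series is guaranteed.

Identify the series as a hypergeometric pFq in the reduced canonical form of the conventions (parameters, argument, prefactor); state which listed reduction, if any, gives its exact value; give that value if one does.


With C = 3/2: the canonical form is 2F1(1/2, 5/2; 2; -1/3). Verdict: none (x = -1/3): each listed identity misses the multisets {1/2, 5/2} ; {2}.

Key step: t_0 being 3/2, (1)_k (C = 3/2, x = -1/3) is k! itself.
Adjacent-term ratio: r(k) = (-1/3) * (k+1/2) (k+5/2) / [(k+2) (k+1)] - rational in k, leading ratio (-1/3); with t_0 = 3/2, classification follows.


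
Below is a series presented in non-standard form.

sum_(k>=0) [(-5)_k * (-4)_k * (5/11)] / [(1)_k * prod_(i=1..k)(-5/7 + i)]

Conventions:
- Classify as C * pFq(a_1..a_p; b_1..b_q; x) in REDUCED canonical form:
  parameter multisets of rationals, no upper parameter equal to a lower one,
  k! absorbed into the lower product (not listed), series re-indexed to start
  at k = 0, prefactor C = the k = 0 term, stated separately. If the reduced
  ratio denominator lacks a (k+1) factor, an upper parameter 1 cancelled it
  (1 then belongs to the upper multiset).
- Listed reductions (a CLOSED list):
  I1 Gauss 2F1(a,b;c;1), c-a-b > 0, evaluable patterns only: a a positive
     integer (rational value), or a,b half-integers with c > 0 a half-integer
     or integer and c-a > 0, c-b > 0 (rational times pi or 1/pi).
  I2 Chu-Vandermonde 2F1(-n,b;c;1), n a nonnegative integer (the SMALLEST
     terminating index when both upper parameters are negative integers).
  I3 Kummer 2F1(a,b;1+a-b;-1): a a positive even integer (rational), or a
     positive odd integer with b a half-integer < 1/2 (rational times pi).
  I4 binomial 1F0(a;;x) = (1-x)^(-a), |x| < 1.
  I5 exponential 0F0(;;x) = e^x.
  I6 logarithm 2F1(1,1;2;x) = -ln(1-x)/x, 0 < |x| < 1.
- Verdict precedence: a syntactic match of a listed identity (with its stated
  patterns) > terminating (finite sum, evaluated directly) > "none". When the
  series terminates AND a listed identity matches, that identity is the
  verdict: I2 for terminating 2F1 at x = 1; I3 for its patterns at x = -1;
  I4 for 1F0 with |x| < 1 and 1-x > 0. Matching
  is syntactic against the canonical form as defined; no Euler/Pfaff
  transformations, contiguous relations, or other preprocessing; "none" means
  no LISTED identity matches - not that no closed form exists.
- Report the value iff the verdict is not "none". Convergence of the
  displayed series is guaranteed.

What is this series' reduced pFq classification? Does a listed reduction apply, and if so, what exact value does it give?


Classification (C = 5/11): 2F1 with upper {-5, -4}, lower {2/7}, argument x = 1. Verdict: this is the Chu-Vandermonde identity I2 (terminating 2F1 at x = 1 with n = 4, b = -5, c = 2/7). Hence: 91205/276.

Key observation: t_0 = 5/11 here, and the lower running product (prefactor 5/11) is a rising factorial.
Adjacent-term ratio: r(k) = 1 * (k-5) (k-4) / [(k+2/7) (k+1)] - poly over poly, x = 1 from leading terms; C = 5/11 at k = 0.


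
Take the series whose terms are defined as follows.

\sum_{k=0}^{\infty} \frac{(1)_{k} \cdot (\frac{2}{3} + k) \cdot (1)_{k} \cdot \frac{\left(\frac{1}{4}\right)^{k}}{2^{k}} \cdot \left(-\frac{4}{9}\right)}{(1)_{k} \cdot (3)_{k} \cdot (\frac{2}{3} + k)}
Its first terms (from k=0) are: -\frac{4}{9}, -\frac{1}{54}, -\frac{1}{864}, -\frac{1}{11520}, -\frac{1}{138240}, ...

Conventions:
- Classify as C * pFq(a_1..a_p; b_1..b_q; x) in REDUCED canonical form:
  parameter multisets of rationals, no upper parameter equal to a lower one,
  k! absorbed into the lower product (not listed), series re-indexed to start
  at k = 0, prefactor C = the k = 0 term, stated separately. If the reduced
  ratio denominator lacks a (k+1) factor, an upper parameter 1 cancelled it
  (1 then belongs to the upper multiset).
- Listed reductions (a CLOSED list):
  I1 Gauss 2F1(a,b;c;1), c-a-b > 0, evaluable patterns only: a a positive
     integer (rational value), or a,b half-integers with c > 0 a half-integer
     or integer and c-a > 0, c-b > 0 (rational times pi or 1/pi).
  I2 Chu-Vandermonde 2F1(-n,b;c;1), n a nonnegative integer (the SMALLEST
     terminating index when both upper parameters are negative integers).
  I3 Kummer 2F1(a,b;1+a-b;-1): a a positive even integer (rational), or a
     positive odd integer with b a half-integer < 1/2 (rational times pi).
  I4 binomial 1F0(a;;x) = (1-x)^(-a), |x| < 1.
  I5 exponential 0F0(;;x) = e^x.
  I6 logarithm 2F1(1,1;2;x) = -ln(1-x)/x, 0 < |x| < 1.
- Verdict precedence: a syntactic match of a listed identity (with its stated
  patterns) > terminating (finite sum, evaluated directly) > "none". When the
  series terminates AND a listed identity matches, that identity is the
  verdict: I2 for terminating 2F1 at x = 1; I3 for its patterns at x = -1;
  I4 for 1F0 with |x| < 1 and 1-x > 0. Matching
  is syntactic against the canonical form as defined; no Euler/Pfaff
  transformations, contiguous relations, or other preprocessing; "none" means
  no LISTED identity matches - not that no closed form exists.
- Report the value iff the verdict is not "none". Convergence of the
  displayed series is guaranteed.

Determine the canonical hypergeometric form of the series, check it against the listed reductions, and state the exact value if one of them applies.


Prefactor -\frac{4}{9}, argument \frac{1}{8}: 2F1 with upper {1, 1} over lower {3}. Verdict: none. Every listed pattern misses the 2F1 form at \frac{1}{8}, upper {1, 1}.

Key observation: x = \frac{1}{8} and striking the common factor k + 2/3 reduces the term (prefactor -4/9).
Adjacent-term ratio: r(k) = \frac{1}{8} * (k+1) (k+1) / [(k+3) (k+1)] - rational in k, leading ratio \frac{1}{8}; with t_0 = -\frac{4}{9}, classification follows.


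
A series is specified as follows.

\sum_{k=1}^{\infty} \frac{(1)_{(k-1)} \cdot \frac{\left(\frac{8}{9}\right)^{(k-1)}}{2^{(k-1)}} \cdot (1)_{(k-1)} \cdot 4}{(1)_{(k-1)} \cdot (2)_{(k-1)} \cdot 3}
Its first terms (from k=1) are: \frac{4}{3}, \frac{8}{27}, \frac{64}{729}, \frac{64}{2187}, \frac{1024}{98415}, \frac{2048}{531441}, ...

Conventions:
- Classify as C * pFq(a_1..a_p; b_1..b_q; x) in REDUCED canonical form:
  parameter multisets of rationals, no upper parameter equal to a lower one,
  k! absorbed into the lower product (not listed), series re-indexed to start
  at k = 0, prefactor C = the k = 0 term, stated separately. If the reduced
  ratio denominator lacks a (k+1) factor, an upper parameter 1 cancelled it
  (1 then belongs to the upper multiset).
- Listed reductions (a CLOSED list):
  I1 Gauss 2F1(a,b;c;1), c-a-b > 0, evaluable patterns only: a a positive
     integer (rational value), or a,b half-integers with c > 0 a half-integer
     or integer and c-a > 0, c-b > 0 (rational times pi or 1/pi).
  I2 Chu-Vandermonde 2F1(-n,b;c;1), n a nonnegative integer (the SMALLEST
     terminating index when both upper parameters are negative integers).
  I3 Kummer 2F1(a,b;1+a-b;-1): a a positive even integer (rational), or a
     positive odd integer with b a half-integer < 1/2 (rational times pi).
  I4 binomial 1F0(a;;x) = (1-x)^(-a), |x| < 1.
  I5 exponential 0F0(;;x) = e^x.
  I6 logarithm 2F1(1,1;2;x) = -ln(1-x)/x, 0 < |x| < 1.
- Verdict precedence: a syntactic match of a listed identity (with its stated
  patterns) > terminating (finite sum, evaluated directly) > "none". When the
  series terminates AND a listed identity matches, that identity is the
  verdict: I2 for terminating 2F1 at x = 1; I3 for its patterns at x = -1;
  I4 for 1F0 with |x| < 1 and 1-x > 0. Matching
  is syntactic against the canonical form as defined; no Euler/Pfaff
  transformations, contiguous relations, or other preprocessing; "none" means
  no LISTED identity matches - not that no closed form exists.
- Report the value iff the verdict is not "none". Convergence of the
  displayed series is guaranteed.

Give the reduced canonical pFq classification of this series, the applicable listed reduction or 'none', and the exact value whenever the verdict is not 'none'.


This is \frac{4}{3} * 2F1(1, 1; 2; \frac{4}{9}) in reduced canonical form. Verdict: this is logarithm (I6) (the logarithm: parameters (1,1;2), x = \frac{4}{9}). Its exact value is \left(-3\right) \cdot \ln\left(\frac{5}{9}\right).

The tell: from the first term \frac{4}{3}: (1)_k (prefactor 4/3) is k! itself.
Step ratio: r(k) = \frac{4}{9} * (k+1) (k+1) / [(k+2) (k+1)] - rational; roots negated = parameters, x = \frac{4}{9}, C = \frac{4}{3}.


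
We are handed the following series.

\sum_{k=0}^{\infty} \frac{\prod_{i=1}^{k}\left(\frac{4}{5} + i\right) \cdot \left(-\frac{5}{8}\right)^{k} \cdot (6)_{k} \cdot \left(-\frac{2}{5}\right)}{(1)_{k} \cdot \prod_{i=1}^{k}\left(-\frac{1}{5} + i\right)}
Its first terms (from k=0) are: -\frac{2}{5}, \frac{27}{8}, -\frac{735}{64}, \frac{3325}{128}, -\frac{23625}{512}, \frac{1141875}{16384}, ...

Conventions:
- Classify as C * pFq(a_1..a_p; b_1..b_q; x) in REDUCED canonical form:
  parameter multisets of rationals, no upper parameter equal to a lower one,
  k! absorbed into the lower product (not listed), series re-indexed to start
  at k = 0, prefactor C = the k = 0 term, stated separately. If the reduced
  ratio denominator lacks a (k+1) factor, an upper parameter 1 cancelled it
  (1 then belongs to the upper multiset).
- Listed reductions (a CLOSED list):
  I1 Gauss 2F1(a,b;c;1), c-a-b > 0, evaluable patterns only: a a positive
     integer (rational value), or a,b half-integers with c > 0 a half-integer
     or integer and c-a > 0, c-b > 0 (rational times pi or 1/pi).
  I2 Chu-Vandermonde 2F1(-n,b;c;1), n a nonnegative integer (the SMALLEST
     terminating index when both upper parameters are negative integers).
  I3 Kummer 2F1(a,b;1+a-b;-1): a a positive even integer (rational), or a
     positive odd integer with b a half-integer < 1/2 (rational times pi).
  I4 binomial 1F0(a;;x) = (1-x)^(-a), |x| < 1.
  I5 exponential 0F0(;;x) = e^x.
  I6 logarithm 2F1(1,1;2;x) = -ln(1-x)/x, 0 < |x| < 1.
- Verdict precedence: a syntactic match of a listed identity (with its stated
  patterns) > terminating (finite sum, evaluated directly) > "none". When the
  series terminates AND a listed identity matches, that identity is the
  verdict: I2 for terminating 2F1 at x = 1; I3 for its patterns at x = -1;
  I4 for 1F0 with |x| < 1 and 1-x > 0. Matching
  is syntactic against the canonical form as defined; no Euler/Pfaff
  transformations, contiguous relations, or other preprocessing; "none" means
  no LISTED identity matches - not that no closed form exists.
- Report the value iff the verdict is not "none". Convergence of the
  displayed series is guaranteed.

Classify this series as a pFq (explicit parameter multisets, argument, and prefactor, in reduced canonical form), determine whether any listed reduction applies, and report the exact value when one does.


Classification (C = -\frac{2}{5}): 2F1 with upper {\frac{9}{5}, 6}, lower {\frac{4}{5}}, argument x = -\frac{5}{8}. Verdict: none. No listed pattern accepts 2F1(\frac{9}{5}, 6; \frac{4}{5}; -\frac{5}{8}).

Key observation: with t_0 = -\frac{2}{5}, (1)_k (C = -2/5) is k! itself.
Step ratio: r(k) = -\frac{5}{8} * (k+\frac{9}{5}) (k+6) / [(k+\frac{4}{5}) (k+1)] ; factor over Q: parameters, x = -\frac{5}{8}, and C = -\frac{2}{5}.


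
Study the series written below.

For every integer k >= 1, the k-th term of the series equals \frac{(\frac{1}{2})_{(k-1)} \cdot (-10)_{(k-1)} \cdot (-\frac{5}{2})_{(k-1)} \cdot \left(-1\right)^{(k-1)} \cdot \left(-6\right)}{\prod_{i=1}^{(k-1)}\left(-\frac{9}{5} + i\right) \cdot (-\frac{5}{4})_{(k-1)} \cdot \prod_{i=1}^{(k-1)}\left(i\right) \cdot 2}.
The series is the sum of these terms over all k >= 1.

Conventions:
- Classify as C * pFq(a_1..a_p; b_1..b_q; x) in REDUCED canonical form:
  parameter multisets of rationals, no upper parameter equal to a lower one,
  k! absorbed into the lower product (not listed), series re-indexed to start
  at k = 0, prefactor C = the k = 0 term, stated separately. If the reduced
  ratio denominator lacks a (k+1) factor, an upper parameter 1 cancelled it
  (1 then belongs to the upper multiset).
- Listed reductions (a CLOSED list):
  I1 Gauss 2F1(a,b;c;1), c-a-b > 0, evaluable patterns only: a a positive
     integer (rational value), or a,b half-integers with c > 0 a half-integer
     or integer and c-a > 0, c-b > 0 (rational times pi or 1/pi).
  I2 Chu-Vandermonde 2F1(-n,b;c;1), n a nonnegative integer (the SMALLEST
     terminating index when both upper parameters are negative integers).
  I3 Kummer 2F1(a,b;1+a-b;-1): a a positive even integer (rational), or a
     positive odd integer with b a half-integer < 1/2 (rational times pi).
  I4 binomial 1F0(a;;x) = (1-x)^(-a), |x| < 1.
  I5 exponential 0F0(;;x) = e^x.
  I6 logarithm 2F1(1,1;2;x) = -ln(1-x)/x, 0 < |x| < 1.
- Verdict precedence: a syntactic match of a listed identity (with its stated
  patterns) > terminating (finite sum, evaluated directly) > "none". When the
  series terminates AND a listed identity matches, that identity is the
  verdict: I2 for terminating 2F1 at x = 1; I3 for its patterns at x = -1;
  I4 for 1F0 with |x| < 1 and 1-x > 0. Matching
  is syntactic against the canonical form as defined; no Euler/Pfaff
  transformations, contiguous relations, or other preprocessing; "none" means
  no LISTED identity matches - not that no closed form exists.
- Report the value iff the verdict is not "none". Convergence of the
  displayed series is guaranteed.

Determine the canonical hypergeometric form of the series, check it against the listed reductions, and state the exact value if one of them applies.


x = -1 here; the reduced form reads 3F2, upper {-10, -\frac{5}{2}, \frac{1}{2}}, lower {-\frac{5}{4}, -\frac{4}{5}}, C = -3. Verdict: terminating. With -10 upstairs the series is a 11-term polynomial sum; evaluated term by term. Hence: -\frac{8328040495779503}{92756888576}.

The tell: with t_0 = -3, the product of the first k integers (C = -3, x = -1) is k!.
Consecutive-term ratio: r(k) = -1 * (k-10) (k-\frac{5}{2}) (k+\frac{1}{2}) / [(k-\frac{5}{4}) (k-\frac{4}{5}) (k+1)] - rational; roots negated = parameters, x = -1, C = -3.


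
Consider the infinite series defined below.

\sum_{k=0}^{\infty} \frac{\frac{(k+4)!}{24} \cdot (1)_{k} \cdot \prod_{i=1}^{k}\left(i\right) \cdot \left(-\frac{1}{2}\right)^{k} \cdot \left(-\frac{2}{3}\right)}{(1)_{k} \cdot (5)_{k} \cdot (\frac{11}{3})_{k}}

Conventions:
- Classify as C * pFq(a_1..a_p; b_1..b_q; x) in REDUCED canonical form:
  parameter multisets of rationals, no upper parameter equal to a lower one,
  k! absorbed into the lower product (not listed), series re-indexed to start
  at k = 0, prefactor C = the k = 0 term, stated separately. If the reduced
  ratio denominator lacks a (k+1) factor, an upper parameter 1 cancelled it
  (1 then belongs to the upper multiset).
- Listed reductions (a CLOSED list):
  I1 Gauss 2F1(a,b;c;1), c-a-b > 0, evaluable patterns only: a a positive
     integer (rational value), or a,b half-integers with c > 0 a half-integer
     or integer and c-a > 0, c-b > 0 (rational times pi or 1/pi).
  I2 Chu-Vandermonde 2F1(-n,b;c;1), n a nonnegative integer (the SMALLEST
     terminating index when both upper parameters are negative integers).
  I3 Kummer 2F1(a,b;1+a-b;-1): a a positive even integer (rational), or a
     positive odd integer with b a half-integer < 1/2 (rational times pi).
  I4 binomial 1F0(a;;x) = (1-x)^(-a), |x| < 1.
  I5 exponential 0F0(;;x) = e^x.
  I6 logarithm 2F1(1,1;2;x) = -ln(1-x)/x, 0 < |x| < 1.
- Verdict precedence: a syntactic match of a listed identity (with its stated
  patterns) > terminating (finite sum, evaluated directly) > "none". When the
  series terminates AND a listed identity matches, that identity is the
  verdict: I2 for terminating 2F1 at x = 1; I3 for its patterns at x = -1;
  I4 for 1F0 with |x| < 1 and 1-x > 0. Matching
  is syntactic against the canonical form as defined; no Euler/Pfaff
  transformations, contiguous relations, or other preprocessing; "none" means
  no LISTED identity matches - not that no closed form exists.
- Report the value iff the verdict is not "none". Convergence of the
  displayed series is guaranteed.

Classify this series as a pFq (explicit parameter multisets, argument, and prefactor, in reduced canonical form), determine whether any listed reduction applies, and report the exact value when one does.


This is -\frac{2}{3} * 2F1(1, 1; \frac{11}{3}; -\frac{1}{2}) in reduced canonical form. Verdict: none - this 2F1 at x = -\frac{1}{2} matches no listed pattern, and upper {1, 1} holds no stopper.

Key step: x = -\frac{1}{2} and the factorial ratio (C = -2/3) (k+a-1)!/(a-1)! is a rising factorial (a)_k.
Step ratio: r(k) = -\frac{1}{2} * (k+1) (k+1) / [(k+\frac{11}{3}) (k+1)] - poly over poly, x = -\frac{1}{2} from leading terms; C = -\frac{2}{3} at k = 0.


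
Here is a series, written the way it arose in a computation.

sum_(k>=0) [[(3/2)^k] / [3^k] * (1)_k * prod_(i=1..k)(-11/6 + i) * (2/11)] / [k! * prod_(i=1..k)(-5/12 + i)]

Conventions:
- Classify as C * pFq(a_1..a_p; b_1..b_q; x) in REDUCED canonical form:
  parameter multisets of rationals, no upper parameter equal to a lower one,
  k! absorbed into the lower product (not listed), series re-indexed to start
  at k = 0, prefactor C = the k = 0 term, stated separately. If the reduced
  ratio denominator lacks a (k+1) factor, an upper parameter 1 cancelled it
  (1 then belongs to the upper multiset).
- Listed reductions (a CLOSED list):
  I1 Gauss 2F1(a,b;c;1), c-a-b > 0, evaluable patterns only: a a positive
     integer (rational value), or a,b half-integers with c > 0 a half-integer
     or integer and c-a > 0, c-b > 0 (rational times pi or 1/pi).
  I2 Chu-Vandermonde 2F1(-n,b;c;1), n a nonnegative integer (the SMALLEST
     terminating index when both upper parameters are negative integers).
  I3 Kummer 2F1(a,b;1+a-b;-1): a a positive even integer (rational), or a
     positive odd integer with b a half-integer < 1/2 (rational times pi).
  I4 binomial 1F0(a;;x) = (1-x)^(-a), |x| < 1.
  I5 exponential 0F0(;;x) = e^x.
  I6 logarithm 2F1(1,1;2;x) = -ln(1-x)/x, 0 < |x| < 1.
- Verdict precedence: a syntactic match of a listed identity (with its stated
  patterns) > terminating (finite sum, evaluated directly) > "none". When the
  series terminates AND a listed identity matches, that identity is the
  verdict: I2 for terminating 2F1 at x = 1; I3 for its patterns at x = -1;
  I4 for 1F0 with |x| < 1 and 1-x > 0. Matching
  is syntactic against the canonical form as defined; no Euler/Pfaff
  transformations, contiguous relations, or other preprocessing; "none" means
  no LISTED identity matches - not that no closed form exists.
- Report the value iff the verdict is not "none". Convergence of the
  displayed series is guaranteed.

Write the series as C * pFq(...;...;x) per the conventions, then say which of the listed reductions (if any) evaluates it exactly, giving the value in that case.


With C = 2/11: the canonical form is 2F1(-5/6, 1; 7/12; 1/2). Verdict: none. Every listed pattern misses the 2F1 form at 1/2, upper {-5/6, 1}.

First insight: from the first term 2/11: the two k-th powers (C = 2/11, x = 1/2) combine into one argument.
Consecutive-term ratio: r(k) = (1/2) * (k-5/6) (k+1) / [(k+7/12) (k+1)] ; factor over Q: parameters, x = (1/2), and C = 2/11.


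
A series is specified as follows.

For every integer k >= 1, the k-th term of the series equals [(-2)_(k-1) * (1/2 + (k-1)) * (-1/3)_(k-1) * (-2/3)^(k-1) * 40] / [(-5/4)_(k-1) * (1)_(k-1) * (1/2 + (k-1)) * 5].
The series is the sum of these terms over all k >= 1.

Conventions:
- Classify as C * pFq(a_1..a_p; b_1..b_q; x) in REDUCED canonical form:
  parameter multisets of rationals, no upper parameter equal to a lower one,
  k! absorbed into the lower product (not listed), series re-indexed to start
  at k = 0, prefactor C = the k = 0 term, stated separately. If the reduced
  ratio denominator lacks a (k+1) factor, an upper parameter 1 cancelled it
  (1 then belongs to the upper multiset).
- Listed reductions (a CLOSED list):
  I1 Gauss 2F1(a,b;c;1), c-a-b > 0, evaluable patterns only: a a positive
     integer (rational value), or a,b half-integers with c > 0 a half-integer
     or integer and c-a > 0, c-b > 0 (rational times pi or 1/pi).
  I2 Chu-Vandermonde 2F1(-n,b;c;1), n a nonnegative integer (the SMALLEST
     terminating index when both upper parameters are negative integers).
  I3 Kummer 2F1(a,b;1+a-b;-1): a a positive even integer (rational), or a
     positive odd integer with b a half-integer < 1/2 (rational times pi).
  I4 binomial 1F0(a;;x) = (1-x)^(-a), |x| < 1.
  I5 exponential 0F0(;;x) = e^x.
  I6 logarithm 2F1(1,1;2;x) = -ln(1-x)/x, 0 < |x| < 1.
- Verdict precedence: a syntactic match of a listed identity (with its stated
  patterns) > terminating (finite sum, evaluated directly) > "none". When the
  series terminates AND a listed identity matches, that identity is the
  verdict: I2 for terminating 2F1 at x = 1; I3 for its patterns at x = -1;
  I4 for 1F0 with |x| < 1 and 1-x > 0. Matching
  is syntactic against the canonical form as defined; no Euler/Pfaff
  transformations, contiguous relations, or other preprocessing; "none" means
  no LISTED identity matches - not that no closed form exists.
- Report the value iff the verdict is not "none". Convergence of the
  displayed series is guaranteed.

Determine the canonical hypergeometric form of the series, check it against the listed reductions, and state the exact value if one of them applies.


This is 8 * 2F1(-2, -1/3; -5/4; -2/3) in reduced canonical form. Verdict: terminating. With -2 upstairs the series is a 3-term polynomial sum; evaluated term by term. Exact value: 3368/405.

Key step: t_0 = 8 here, and (1)_k (C = 8) is k! itself.
Consecutive-term ratio: r(k) = (-2/3) * (k-2) (k-1/3) / [(k-5/4) (k+1)] - rational in k. x = (-2/3); t_0 = 8; negate the roots.


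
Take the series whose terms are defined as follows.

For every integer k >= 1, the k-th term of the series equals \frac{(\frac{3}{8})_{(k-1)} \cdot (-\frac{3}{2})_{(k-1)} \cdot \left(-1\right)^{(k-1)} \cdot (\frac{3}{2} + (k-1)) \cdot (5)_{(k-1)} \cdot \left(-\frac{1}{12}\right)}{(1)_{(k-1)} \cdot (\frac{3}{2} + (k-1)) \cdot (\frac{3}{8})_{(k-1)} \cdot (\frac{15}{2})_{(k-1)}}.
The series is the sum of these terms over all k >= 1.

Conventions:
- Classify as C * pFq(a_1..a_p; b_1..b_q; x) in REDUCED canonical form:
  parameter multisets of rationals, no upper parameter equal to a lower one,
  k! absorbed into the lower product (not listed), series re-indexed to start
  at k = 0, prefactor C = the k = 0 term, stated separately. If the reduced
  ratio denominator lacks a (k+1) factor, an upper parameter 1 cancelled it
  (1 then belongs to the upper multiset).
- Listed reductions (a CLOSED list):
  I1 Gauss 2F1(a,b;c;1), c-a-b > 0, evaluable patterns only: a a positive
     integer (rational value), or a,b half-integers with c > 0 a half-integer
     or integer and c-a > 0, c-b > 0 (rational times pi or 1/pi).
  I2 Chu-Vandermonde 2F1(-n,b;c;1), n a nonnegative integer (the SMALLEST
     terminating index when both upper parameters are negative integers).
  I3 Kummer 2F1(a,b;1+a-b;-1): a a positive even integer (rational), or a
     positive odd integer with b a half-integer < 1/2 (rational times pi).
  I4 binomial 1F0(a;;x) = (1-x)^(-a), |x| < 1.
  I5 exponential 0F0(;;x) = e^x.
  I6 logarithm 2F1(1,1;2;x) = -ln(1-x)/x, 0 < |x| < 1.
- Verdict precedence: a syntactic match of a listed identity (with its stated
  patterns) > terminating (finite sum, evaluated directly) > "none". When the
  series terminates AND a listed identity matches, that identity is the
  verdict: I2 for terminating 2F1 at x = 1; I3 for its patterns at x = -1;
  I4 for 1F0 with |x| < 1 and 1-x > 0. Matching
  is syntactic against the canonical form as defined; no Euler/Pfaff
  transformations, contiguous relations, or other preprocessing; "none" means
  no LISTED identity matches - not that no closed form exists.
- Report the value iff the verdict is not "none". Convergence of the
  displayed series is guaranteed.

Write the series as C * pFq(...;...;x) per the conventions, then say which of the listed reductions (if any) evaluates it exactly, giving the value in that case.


At argument -1: a 2F1 with upper {-\frac{3}{2}, 5}, lower {\frac{15}{2}}, scaled by C = -\frac{1}{12}. Verdict at x = -1: Kummer (I3) matches (x = -1; c = \frac{15}{2} equals 1+a-b for upper {-\frac{3}{2}, 5}: listed pattern). Value: \left(-\frac{15015}{262144}\right) \cdot \pi.

First insight: x = -1 and the parameter 3/8 appears in both the upper and lower lists and cancels (alongside the other common factor).
Ratio: r(k) = -1 * (k-\frac{3}{2}) (k+5) / [(k+\frac{15}{2}) (k+1)] - poly over poly, x = -1 from leading terms; C = -\frac{1}{12} at k = 0.


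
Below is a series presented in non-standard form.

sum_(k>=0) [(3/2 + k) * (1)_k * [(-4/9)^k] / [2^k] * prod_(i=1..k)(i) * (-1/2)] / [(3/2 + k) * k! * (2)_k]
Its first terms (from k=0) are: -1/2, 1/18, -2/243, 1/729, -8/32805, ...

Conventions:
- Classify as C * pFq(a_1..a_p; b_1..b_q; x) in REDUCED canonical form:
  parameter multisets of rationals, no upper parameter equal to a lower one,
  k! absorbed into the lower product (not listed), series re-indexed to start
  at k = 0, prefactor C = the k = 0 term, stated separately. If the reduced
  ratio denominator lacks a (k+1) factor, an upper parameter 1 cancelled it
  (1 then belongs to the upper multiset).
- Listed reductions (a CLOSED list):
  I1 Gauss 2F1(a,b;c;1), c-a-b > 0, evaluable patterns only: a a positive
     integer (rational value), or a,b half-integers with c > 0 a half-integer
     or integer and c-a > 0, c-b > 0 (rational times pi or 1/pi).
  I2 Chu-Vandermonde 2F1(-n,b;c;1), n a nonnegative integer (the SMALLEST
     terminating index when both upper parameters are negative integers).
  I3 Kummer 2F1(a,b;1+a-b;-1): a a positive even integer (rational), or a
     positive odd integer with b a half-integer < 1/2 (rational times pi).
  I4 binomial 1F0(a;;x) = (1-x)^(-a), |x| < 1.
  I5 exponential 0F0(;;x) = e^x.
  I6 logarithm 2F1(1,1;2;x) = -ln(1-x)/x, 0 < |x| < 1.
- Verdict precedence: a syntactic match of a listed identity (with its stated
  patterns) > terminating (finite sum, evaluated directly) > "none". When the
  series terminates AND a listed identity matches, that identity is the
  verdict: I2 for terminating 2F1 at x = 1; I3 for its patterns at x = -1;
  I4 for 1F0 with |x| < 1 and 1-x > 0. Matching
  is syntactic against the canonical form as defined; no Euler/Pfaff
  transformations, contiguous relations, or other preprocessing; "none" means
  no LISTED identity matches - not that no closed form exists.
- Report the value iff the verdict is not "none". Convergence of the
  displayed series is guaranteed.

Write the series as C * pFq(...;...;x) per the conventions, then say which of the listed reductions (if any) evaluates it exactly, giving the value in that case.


Key step: x = (-2/9) and the two k-th powers (C = -1/2) combine into one argument.
Term ratio: r(k) = (-2/9) * (k+1) (k+1) / [(k+2) (k+1)] - rational in k, leading ratio (-2/9); with t_0 = -1/2, classification follows.

Reduced: x = -2/9, 2F1, upper = {1, 1}, lower = {2}, C = -1/2. Verdict (x = -2/9): logarithm (I6) applies (the logarithm: parameters (1,1;2), x = -2/9). Hence: (-9/4) * ln(11/9).


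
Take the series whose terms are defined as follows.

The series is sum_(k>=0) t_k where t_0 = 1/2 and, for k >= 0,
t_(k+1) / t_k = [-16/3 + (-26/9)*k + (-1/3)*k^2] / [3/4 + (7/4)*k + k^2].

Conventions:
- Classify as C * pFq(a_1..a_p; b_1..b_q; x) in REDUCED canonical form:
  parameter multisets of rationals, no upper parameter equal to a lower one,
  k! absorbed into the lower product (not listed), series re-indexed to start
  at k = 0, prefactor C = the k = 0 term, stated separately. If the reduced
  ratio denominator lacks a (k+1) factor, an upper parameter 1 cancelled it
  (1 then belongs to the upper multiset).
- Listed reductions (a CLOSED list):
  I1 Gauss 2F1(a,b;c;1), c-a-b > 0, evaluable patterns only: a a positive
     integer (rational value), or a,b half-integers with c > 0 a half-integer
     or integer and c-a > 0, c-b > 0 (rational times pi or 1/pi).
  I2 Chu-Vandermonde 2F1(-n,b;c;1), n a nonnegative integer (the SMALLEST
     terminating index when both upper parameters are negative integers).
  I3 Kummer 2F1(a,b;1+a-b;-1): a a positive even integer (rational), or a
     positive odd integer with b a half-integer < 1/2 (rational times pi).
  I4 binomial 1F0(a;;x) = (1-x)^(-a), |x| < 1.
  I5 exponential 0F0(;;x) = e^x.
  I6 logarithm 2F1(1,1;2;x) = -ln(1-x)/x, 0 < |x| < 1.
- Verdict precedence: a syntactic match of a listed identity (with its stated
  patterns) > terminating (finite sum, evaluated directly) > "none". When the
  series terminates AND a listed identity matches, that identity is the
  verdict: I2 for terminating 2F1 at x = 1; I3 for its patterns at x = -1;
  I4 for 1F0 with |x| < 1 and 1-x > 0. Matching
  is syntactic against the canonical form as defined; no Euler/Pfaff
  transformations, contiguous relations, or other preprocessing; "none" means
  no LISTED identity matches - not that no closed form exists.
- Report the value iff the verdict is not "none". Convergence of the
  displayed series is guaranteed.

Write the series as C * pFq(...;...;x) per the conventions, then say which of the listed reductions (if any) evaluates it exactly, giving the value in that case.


This is 1/2 * 2F1(8/3, 6; 3/4; -1/3) in reduced canonical form. Verdict: none - this 2F1 at x = -1/3 matches no listed pattern, and upper {8/3, 6} holds no stopper.

Key step: t_0 being 1/2, factor the ratio over Q (C = 1/2, x = -1/3): negated roots = parameters.
Step ratio: r(k) = (-1/3) * (k+8/3) (k+6) / [(k+3/4) (k+1)] ; factor over Q: parameters, x = (-1/3), and C = 1/2.


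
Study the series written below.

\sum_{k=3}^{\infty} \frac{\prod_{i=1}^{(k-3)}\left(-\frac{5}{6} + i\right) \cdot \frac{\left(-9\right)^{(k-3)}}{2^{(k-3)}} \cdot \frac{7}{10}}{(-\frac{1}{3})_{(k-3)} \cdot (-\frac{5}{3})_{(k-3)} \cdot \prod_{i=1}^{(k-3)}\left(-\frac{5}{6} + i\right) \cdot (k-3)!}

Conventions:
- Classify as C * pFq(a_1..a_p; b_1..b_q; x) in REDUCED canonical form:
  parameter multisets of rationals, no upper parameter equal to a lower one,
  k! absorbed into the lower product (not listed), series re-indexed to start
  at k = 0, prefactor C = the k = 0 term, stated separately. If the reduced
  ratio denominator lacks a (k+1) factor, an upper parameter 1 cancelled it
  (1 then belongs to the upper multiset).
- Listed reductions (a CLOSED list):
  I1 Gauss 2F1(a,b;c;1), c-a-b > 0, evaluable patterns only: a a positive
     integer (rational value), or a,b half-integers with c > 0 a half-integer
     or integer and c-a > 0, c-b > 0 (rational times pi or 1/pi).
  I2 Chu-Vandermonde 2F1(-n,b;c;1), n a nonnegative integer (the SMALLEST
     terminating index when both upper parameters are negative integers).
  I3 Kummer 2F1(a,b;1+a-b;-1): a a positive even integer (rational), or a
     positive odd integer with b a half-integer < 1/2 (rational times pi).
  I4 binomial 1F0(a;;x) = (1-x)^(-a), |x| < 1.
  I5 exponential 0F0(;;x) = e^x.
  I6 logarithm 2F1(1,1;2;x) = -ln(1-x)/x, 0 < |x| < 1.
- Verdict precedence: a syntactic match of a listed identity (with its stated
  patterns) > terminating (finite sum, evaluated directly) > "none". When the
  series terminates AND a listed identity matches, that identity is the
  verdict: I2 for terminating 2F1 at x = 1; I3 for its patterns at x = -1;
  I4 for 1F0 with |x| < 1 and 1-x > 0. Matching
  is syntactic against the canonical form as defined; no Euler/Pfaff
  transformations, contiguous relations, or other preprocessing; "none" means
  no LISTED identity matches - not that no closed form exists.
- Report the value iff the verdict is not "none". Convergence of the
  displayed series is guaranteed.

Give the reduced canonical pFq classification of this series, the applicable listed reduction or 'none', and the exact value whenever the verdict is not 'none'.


Prefactor \frac{7}{10}, argument -\frac{9}{2}: 0F2 with upper {-} over lower {-\frac{5}{3}, -\frac{1}{3}}. Verdict: none here - no I1-I6 shape fits x = -\frac{9}{2} with lower {-\frac{5}{3}, -\frac{1}{3}}.

Key observation: x = -\frac{9}{2} and the parameter 1/6 appears in both the upper and lower lists and cancels.
Adjacent-term ratio: r(k) = -\frac{9}{2} * 1 / [(k-\frac{5}{3}) (k-\frac{1}{3}) (k+1)] - rational; roots negated = parameters, x = -\frac{9}{2}, C = \frac{7}{10}.


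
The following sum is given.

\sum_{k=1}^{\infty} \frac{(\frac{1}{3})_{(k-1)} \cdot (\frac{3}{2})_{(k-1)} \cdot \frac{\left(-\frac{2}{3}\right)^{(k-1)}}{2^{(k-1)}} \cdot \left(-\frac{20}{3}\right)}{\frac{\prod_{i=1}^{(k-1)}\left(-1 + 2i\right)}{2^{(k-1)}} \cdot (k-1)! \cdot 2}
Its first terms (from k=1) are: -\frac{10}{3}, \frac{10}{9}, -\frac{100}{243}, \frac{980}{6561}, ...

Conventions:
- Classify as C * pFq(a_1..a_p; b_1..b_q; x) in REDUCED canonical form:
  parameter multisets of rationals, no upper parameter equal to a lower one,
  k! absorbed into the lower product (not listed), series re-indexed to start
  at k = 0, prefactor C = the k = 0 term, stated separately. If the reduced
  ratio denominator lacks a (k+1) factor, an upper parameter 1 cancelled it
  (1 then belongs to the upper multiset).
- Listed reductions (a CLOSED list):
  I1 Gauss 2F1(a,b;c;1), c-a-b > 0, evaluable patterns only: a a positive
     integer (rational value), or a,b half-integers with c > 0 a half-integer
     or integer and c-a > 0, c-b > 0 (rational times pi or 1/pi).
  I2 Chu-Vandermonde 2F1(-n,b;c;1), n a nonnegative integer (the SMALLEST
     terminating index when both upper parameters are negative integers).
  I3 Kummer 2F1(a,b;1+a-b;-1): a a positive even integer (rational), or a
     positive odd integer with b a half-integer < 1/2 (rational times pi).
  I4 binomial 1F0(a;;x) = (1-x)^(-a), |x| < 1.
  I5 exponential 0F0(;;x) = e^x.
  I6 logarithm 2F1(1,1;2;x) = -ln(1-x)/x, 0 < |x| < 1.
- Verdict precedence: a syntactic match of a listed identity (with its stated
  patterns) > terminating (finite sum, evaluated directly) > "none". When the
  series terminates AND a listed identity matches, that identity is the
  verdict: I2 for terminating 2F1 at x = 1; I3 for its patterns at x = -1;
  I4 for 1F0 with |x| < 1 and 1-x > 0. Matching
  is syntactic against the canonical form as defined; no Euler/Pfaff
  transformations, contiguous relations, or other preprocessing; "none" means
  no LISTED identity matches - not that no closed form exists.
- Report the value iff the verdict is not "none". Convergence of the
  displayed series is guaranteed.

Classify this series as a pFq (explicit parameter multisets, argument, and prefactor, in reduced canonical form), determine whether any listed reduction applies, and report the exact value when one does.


The series (x = -\frac{1}{3}) is 2F1: upper {\frac{1}{3}, \frac{3}{2}}, lower {\frac{1}{2}}, prefactor -\frac{10}{3}. Verdict: none - at argument -\frac{1}{3} the multisets {\frac{1}{3}, \frac{3}{2}} ; {\frac{1}{2}} match no listed identity.

The tell: x = -\frac{1}{3} and the two k-th powers (prefactor -10/3) combine into one argument.
Adjacent-term ratio: r(k) = -\frac{1}{3} * (k+\frac{1}{3}) (k+\frac{3}{2}) / [(k+\frac{1}{2}) (k+1)] ; factor over Q: parameters, x = -\frac{1}{3}, and C = -\frac{10}{3}.
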